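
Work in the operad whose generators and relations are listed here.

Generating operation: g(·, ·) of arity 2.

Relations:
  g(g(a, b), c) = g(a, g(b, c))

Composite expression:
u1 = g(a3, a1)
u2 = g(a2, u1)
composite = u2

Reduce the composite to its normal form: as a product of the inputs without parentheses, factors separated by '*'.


a2 * a3 * a1

Every regrouping of g is equal, so read the a-inputs in written order.
g(a3, a1) spells out as a3 * a1
g(a2, g(a3, a1)) spells out as a2 * a3 * a1


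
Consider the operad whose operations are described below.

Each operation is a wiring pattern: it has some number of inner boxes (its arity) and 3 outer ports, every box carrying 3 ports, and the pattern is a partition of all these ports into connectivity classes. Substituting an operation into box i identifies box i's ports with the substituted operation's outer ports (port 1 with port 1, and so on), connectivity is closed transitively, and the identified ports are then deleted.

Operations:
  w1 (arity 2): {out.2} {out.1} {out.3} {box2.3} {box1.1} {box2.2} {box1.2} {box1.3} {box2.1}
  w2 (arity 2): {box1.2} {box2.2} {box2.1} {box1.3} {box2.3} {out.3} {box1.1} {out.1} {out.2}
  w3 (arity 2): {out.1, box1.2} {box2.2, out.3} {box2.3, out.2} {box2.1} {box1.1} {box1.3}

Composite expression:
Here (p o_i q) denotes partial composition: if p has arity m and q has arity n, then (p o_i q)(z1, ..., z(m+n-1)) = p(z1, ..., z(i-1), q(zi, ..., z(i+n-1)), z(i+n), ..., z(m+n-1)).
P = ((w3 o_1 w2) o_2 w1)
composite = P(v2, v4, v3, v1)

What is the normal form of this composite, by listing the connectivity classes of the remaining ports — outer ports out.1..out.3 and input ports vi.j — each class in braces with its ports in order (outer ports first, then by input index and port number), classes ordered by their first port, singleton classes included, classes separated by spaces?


Treat the ports identified at w3 as solder joints: merge, then drop.
composing w1 on (v4, v3), with out.j its own outer ports: {out.1} {out.2} {out.3} {v3.1} {v3.2} {v3.3} {v4.1} {v4.2} {v4.3}
composing w2 on (v2, v4, v3), with out.j its own outer ports: {out.1} {out.2} {out.3} {v2.1} {v2.2} {v2.3} {v3.1} {v3.2} {v3.3} {v4.1} {v4.2} {v4.3}
composing w3 on (v2, v4, v3, v1), with out.j its own outer ports: {out.1} {out.2, v1.3} {out.3, v1.2} {v1.1} {v2.1} {v2.2} {v2.3} {v3.1} {v3.2} {v3.3} {v4.1} {v4.2} {v4.3}

{out.1} {out.2, v1.3} {out.3, v1.2} {v1.1} {v2.1} {v2.2} {v2.3} {v3.1} {v3.2} {v3.3} {v4.1} {v4.2} {v4.3}


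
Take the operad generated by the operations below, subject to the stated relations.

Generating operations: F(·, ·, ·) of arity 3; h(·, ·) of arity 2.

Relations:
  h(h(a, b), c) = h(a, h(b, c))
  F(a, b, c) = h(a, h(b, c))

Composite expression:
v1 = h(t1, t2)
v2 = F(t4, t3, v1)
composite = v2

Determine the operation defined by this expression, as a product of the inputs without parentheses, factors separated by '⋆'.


Associativity of F dissolves the nesting; only the t-input order survives.
h(t1, t2) flattens to t1 ⋆ t2
F(t4, t3, h(t1, t2)) flattens to t4 ⋆ t3 ⋆ t1 ⋆ t2

t4 ⋆ t3 ⋆ t1 ⋆ t2


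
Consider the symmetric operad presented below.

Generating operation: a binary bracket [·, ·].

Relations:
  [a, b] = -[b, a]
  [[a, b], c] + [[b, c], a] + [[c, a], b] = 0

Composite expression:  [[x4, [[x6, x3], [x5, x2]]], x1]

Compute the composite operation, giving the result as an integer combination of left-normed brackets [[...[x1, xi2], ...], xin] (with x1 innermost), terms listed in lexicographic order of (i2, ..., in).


-[[[[[x1, x2], x5], x3], x6], x4] + [[[[[x1, x2], x5], x6], x3], x4] + [[[[[x1, x3], x6], x2], x5], x4] - [[[[[x1, x3], x6], x5], x2], x4] + [[[[[x1, x4], x2], x5], x3], x6] - [[[[[x1, x4], x2], x5], x6], x3] - [[[[[x1, x4], x3], x6], x2], x5] + [[[[[x1, x4], x3], x6], x5], x2] - [[[[[x1, x4], x5], x2], x3], x6] + [[[[[x1, x4], x5], x2], x6], x3] + [[[[[x1, x4], x6], x3], x2], x5] - [[[[[x1, x4], x6], x3], x5], x2] + [[[[[x1, x5], x2], x3], x6], x4] - [[[[[x1, x5], x2], x6], x3], x4] - [[[[[x1, x6], x3], x2], x5], x4] + [[[[[x1, x6], x3], x5], x2], x4]

A multilinear Lie element is pinned by x1-initial words (x1 innermost).
Composite bracket: [[x4, [[x6, x3], [x5, x2]]], x1]
The bracket unfolds into 32 signed words via [a, b] = ab - ba (2^5 = 32).
Words beginning with x1 determine it all:
  the word x1x2x5x3x6x4 carries sign -1 and contributes -[[[[[x1, x2], x5], x3], x6], x4]
  the word x1x2x5x6x3x4 carries sign +1 and contributes +[[[[[x1, x2], x5], x6], x3], x4]
  the word x1x3x6x2x5x4 carries sign +1 and contributes +[[[[[x1, x3], x6], x2], x5], x4]
  the word x1x3x6x5x2x4 carries sign -1 and contributes -[[[[[x1, x3], x6], x5], x2], x4]
  the word x1x4x2x5x3x6 carries sign +1 and contributes +[[[[[x1, x4], x2], x5], x3], x6]
  the word x1x4x2x5x6x3 carries sign -1 and contributes -[[[[[x1, x4], x2], x5], x6], x3]
  the word x1x4x3x6x2x5 carries sign -1 and contributes -[[[[[x1, x4], x3], x6], x2], x5]
  the word x1x4x3x6x5x2 carries sign +1 and contributes +[[[[[x1, x4], x3], x6], x5], x2]
  the word x1x4x5x2x3x6 carries sign -1 and contributes -[[[[[x1, x4], x5], x2], x3], x6]
  the word x1x4x5x2x6x3 carries sign +1 and contributes +[[[[[x1, x4], x5], x2], x6], x3]
  the word x1x4x6x3x2x5 carries sign +1 and contributes +[[[[[x1, x4], x6], x3], x2], x5]
  the word x1x4x6x3x5x2 carries sign -1 and contributes -[[[[[x1, x4], x6], x3], x5], x2]
  the word x1x5x2x3x6x4 carries sign +1 and contributes +[[[[[x1, x5], x2], x3], x6], x4]
  the word x1x5x2x6x3x4 carries sign -1 and contributes -[[[[[x1, x5], x2], x6], x3], x4]
  the word x1x6x3x2x5x4 carries sign -1 and contributes -[[[[[x1, x6], x3], x2], x5], x4]
  the word x1x6x3x5x2x4 carries sign +1 and contributes +[[[[[x1, x6], x3], x5], x2], x4]


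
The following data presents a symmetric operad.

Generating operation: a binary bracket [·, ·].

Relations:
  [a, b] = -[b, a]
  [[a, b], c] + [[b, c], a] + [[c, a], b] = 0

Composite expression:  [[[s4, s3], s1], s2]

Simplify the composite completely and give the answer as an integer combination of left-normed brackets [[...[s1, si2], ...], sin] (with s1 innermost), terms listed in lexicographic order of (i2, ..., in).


[[[s1, s3], s4], s2] - [[[s1, s4], s3], s2]

Expand each bracket as ab - ba; the s1-initial words give the coefficients.
Composite bracket: [[[s4, s3], s1], s2]
Each bracket splits as ab - ba, giving 8 signed words (2^3 = 8).
Only words starting with s1 matter:
  s1s3s4s2 appears with sign +1, giving the term +[[[s1, s3], s4], s2]
  s1s4s3s2 appears with sign -1, giving the term -[[[s1, s4], s3], s2]


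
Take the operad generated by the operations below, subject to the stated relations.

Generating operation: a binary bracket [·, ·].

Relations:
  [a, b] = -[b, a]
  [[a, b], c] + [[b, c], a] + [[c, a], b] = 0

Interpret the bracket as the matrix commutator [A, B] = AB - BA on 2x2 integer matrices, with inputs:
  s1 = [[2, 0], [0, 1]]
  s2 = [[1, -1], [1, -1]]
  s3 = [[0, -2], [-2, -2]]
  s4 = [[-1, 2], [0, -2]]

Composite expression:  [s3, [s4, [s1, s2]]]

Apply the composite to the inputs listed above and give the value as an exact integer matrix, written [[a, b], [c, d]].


[[-4, -10], [6, 4]]

[s1, s2] = [[0, -1], [-1, 0]]
[s4, [s1, s2]] = [[-2, -1], [1, 2]]
[s3, [s4, [s1, s2]]] = [[-4, -10], [6, 4]]


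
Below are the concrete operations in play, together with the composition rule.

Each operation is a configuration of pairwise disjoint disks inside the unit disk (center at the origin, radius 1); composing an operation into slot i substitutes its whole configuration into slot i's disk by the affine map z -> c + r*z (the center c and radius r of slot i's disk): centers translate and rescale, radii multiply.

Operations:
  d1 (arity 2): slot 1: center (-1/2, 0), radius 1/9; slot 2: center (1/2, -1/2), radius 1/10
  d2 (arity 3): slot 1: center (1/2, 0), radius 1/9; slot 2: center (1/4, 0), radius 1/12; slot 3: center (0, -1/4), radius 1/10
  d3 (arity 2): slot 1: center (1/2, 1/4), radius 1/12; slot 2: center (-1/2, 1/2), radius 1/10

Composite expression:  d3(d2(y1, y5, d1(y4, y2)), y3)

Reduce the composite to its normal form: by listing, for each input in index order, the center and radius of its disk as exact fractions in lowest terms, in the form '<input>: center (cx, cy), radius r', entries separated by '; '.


Below d3, radii multiply path by path; the y-disk centers shift.
tracing y1 down its 2-map path: center (13/24, 1/4), radius 1/108
tracing y5 down its 2-map path: center (25/48, 1/4), radius 1/144
tracing y4 down its 3-map path: center (119/240, 11/48), radius 1/1080
tracing y2 down its 3-map path: center (121/240, 9/40), radius 1/1200
tracing y3 down its 1-map path: center (-1/2, 1/2), radius 1/10

y1: center (13/24, 1/4), radius 1/108; y2: center (121/240, 9/40), radius 1/1200; y3: center (-1/2, 1/2), radius 1/10; y4: center (119/240, 11/48), radius 1/1080; y5: center (25/48, 1/4), radius 1/144


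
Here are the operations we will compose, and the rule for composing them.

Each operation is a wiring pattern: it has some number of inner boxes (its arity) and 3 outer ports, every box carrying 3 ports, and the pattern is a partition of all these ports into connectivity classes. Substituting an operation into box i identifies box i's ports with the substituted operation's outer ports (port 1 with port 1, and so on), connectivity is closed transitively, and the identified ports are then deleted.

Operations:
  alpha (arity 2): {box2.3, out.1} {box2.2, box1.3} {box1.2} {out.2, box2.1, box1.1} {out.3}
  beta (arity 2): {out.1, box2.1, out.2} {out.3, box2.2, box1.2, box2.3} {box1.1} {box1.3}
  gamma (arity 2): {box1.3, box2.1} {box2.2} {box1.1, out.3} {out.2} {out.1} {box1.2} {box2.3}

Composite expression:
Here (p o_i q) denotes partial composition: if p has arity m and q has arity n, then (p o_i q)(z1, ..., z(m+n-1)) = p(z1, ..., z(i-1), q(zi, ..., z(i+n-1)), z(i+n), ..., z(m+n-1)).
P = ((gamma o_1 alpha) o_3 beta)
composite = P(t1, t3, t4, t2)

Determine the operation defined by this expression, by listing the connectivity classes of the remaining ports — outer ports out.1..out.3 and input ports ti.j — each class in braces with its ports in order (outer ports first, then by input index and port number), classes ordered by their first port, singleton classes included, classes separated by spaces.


{out.1} {out.2} {out.3, t3.3} {t1.1, t3.1} {t1.2} {t1.3, t3.2} {t2.1} {t2.2, t2.3, t4.2} {t4.1} {t4.3}

Two ports join when wires chain via gamma-identified ports.
after alpha, the pattern on (t1, t3) reads {out.1, t3.3} {out.2, t1.1, t3.1} {out.3} {t1.2} {t1.3, t3.2} (out.j = its outer ports)
after beta, the pattern on (t4, t2) reads {out.1, out.2, t2.1} {out.3, t2.2, t2.3, t4.2} {t4.1} {t4.3} (out.j = its outer ports)
after gamma, the pattern on (t1, t3, t4, t2) reads {out.1} {out.2} {out.3, t3.3} {t1.1, t3.1} {t1.2} {t1.3, t3.2} {t2.1} {t2.2, t2.3, t4.2} {t4.1} {t4.3} (out.j = its outer ports)


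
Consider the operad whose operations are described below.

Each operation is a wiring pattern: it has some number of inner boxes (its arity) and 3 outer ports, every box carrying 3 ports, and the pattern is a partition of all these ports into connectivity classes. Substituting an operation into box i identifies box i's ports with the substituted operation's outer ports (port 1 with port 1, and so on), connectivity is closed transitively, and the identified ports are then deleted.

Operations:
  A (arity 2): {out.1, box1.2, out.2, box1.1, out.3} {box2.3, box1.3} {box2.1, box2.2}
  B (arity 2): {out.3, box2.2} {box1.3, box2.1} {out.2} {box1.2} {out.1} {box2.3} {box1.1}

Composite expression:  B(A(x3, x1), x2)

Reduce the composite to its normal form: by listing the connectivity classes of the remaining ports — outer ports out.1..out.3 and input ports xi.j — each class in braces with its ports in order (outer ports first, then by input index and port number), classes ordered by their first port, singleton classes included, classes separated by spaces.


{out.1} {out.2} {out.3, x2.2} {x1.1, x1.2} {x1.3, x3.3} {x2.1, x3.1, x3.2} {x2.3}

After gluing at B, chains via deleted ports link the x-ports.
composing A on (x3, x1), with out.j its own outer ports: {out.1, out.2, out.3, x3.1, x3.2} {x1.1, x1.2} {x1.3, x3.3}
composing B on (x3, x1, x2), with out.j its own outer ports: {out.1} {out.2} {out.3, x2.2} {x1.1, x1.2} {x1.3, x3.3} {x2.1, x3.1, x3.2} {x2.3}


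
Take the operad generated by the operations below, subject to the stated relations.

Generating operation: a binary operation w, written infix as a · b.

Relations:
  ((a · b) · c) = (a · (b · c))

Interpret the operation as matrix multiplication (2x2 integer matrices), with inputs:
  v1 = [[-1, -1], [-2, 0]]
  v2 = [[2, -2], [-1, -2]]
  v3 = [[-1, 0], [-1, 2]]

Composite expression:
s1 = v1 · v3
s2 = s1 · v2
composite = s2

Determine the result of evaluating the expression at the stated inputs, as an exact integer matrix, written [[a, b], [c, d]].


[[6, 0], [4, -4]]

(v1 · v3) = [[2, -2], [2, 0]]
((v1 · v3) · v2) = [[6, 0], [4, -4]]


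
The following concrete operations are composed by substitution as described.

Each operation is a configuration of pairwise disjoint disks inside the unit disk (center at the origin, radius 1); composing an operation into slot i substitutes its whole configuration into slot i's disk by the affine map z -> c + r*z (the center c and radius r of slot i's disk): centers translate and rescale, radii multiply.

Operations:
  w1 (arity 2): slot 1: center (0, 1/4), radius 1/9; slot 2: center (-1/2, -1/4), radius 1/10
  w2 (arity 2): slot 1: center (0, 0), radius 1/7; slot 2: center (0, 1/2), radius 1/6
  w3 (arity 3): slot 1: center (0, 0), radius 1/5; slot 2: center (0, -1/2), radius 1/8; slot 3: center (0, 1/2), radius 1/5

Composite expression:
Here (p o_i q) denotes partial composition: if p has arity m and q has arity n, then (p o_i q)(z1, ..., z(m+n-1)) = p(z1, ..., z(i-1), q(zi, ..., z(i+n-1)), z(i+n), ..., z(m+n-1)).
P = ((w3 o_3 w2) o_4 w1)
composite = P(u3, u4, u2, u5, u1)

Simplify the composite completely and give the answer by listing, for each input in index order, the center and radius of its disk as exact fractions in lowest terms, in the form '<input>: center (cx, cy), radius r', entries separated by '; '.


u1: center (-1/60, 71/120), radius 1/300; u2: center (0, 1/2), radius 1/35; u3: center (0, 0), radius 1/5; u4: center (0, -1/2), radius 1/8; u5: center (0, 73/120), radius 1/270

Each u-disk chains the slot maps above it in w3; radii multiply.
for u3, the 1-step affine chain lands on center (0, 0), radius 1/5
for u4, the 1-step affine chain lands on center (0, -1/2), radius 1/8
for u2, the 2-step affine chain lands on center (0, 1/2), radius 1/35
for u5, the 3-step affine chain lands on center (0, 73/120), radius 1/270
for u1, the 3-step affine chain lands on center (-1/60, 71/120), radius 1/300


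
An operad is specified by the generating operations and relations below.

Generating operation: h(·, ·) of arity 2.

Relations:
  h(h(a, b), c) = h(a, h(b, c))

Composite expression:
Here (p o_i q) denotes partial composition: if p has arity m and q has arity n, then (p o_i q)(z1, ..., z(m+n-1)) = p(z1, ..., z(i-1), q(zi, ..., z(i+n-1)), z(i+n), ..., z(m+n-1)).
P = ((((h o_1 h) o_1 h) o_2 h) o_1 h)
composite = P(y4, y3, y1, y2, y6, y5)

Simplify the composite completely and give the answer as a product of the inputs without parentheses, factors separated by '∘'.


y4 ∘ y3 ∘ y1 ∘ y2 ∘ y6 ∘ y5

All parenthesizations of h agree; list the y-inputs left to right.
h(y4, y3) spells out as y4 ∘ y3
h(y1, y2) spells out as y1 ∘ y2
h(h(y4, y3), h(y1, y2)) spells out as y4 ∘ y3 ∘ y1 ∘ y2
h(h(h(y4, y3), h(y1, y2)), y6) spells out as y4 ∘ y3 ∘ y1 ∘ y2 ∘ y6
h(h(h(h(y4, y3), h(y1, y2)), y6), y5) spells out as y4 ∘ y3 ∘ y1 ∘ y2 ∘ y6 ∘ y5


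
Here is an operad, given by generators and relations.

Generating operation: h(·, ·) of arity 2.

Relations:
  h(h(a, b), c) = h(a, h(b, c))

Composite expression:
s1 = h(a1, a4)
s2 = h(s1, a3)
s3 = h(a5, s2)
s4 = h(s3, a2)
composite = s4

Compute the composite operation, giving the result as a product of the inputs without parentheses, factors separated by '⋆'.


a5 ⋆ a1 ⋆ a4 ⋆ a3 ⋆ a2


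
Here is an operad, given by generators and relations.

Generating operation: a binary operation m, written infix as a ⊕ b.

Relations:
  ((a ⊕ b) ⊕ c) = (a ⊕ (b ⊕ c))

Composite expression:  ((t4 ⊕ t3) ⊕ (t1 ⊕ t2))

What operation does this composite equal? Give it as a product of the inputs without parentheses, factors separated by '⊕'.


Associativity of m dissolves the nesting; only the t-input order survives.
(t4 ⊕ t3) collapses to t4 ⊕ t3
(t1 ⊕ t2) collapses to t1 ⊕ t2
((t4 ⊕ t3) ⊕ (t1 ⊕ t2)) collapses to t4 ⊕ t3 ⊕ t1 ⊕ t2

t4 ⊕ t3 ⊕ t1 ⊕ t2


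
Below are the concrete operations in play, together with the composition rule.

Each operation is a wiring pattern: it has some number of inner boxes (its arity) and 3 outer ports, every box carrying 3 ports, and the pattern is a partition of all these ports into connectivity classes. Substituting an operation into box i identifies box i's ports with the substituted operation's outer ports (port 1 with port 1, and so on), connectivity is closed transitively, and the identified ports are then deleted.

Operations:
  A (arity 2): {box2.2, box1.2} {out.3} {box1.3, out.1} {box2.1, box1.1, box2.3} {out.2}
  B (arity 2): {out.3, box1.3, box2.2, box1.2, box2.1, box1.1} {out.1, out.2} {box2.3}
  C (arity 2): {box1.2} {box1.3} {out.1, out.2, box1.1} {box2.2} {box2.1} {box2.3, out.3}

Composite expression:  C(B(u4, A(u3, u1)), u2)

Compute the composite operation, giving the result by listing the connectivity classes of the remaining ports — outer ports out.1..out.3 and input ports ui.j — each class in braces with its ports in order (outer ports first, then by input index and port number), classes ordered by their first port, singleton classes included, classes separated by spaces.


{out.1, out.2} {out.3, u2.3} {u1.1, u1.3, u3.1} {u1.2, u3.2} {u2.1} {u2.2} {u3.3, u4.1, u4.2, u4.3}

Substituting into C glues patterns; closure does the rest.
the subtree at A composes to {out.1, u3.3} {out.2} {out.3} {u1.1, u1.3, u3.1} {u1.2, u3.2} on (u3, u1); out.j = own outer ports
the subtree at B composes to {out.1, out.2} {out.3, u3.3, u4.1, u4.2, u4.3} {u1.1, u1.3, u3.1} {u1.2, u3.2} on (u4, u3, u1); out.j = own outer ports
the subtree at C composes to {out.1, out.2} {out.3, u2.3} {u1.1, u1.3, u3.1} {u1.2, u3.2} {u2.1} {u2.2} {u3.3, u4.1, u4.2, u4.3} on (u4, u3, u1, u2); out.j = own outer ports


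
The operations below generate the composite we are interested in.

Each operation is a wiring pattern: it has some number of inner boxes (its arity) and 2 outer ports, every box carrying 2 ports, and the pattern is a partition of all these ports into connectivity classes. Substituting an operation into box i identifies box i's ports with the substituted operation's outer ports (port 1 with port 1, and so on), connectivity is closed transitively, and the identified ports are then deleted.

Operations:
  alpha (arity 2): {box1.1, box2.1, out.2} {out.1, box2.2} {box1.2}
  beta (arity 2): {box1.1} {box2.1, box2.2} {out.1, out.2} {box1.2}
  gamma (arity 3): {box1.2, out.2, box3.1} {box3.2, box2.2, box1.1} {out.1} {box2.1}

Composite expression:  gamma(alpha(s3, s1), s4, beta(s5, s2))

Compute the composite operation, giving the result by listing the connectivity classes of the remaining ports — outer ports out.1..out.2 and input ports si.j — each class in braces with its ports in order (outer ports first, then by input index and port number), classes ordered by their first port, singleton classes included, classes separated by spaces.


Reachability decides: close wires over gamma-identified ports.
after alpha, the pattern on (s3, s1) reads {out.1, s1.2} {out.2, s1.1, s3.1} {s3.2} (out.j = its outer ports)
after beta, the pattern on (s5, s2) reads {out.1, out.2} {s2.1, s2.2} {s5.1} {s5.2} (out.j = its outer ports)
after gamma, the pattern on (s3, s1, s4, s5, s2) reads {out.1} {out.2, s1.1, s1.2, s3.1, s4.2} {s2.1, s2.2} {s3.2} {s4.1} {s5.1} {s5.2} (out.j = its outer ports)

{out.1} {out.2, s1.1, s1.2, s3.1, s4.2} {s2.1, s2.2} {s3.2} {s4.1} {s5.1} {s5.2}


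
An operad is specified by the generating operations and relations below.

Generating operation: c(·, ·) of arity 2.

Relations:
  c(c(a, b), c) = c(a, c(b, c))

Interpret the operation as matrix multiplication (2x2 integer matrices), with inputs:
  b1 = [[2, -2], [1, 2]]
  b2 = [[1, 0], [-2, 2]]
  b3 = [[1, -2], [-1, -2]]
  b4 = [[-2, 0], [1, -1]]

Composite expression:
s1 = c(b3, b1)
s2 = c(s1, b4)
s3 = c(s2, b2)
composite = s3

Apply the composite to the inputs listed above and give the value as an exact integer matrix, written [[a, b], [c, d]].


[[-18, 12], [2, 4]]

c(b3, b1) = [[0, -6], [-4, -2]]
c(c(b3, b1), b4) = [[-6, 6], [6, 2]]
c(c(c(b3, b1), b4), b2) = [[-18, 12], [2, 4]]


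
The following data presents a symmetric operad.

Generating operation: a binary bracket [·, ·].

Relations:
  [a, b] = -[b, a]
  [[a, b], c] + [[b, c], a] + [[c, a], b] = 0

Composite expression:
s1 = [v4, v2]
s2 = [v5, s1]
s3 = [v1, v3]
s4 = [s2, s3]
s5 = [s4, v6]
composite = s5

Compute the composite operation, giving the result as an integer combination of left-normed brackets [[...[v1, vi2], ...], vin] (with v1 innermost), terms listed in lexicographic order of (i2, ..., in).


-[[[[[v1, v3], v2], v4], v5], v6] + [[[[[v1, v3], v4], v2], v5], v6] + [[[[[v1, v3], v5], v2], v4], v6] - [[[[[v1, v3], v5], v4], v2], v6]

A multilinear Lie element is pinned by v1-initial words (v1 innermost).
Composite bracket: [[[v5, [v4, v2]], [v1, v3]], v6]
Expanding via [a, b] = ab - ba: 32 signed words (2^5 = 32).
Words beginning with v1 determine it all:
  from v1v3v2v4v5v6, sign -1: term -[[[[[v1, v3], v2], v4], v5], v6]
  from v1v3v4v2v5v6, sign +1: term +[[[[[v1, v3], v4], v2], v5], v6]
  from v1v3v5v2v4v6, sign +1: term +[[[[[v1, v3], v5], v2], v4], v6]
  from v1v3v5v4v2v6, sign -1: term -[[[[[v1, v3], v5], v4], v2], v6]


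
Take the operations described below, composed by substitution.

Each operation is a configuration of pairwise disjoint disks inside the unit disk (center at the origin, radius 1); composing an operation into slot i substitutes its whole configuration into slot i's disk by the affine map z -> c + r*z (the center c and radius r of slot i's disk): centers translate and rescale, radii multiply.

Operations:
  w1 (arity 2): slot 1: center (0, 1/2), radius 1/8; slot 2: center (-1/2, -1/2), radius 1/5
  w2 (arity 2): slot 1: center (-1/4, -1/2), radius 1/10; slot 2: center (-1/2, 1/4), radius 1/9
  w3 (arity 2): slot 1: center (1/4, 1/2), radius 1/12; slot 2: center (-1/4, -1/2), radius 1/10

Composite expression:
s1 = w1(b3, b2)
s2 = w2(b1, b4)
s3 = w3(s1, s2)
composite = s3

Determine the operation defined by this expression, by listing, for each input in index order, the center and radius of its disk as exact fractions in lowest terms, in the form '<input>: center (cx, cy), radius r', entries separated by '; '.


Below w3, radii multiply path by path; the b-disk centers shift.
b3: after 2 affine steps, its disk has center (1/4, 13/24), radius 1/96
b2: after 2 affine steps, its disk has center (5/24, 11/24), radius 1/60
b1: after 2 affine steps, its disk has center (-11/40, -11/20), radius 1/100
b4: after 2 affine steps, its disk has center (-3/10, -19/40), radius 1/90

b1: center (-11/40, -11/20), radius 1/100; b2: center (5/24, 11/24), radius 1/60; b3: center (1/4, 13/24), radius 1/96; b4: center (-3/10, -19/40), radius 1/90


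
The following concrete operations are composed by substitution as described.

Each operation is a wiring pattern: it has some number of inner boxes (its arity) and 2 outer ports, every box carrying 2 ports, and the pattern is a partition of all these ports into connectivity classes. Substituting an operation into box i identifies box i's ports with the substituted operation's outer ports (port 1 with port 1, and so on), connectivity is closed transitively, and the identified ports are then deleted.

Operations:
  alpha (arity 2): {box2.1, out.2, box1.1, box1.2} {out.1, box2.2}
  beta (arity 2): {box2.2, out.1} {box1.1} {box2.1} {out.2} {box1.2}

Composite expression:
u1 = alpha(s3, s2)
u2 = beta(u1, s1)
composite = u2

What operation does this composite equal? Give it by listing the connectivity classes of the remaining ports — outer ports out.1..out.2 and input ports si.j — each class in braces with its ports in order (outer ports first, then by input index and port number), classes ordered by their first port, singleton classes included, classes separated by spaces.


Substituting into beta glues patterns; closure does the rest.
stage alpha: inputs (s3, s2), connectivity {out.1, s2.2} {out.2, s2.1, s3.1, s3.2}, out.j its boundary
stage beta: inputs (s3, s2, s1), connectivity {out.1, s1.2} {out.2} {s1.1} {s2.1, s3.1, s3.2} {s2.2}, out.j its boundary

{out.1, s1.2} {out.2} {s1.1} {s2.1, s3.1, s3.2} {s2.2}


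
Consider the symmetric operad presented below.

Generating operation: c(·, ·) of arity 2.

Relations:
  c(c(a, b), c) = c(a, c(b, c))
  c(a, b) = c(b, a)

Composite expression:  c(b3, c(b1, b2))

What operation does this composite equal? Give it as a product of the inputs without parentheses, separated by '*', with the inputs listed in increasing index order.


b1 * b2 * b3


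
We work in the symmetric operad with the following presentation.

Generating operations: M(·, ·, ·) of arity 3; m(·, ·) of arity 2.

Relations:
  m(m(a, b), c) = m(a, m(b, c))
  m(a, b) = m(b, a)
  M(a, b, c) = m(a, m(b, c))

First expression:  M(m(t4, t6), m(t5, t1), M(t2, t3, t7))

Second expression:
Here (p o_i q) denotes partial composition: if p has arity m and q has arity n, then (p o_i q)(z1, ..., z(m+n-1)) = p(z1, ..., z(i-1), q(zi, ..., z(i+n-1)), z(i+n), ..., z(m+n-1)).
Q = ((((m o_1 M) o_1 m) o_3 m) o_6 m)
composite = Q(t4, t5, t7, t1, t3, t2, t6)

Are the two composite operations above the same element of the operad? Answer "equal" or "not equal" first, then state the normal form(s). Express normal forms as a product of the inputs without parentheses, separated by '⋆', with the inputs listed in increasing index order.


equal; the common form is t1 ⋆ t2 ⋆ t3 ⋆ t4 ⋆ t5 ⋆ t6 ⋆ t7


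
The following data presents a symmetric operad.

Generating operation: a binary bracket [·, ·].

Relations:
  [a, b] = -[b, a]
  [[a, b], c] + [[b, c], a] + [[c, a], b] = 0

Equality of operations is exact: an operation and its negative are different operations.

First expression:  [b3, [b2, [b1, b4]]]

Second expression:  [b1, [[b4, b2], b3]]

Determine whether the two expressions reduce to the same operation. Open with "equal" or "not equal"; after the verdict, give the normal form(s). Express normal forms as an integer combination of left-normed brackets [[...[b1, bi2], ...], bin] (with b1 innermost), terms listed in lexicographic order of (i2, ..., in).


Reducing the first expression gives [[[b1, b4], b2], b3]
Reducing the second expression gives -[[[b1, b2], b4], b3] + [[[b1, b3], b2], b4] - [[[b1, b3], b4], b2] + [[[b1, b4], b2], b3]
The forms do not match — not equal.

not equal; first: [[[b1, b4], b2], b3]; second: -[[[b1, b2], b4], b3] + [[[b1, b3], b2], b4] - [[[b1, b3], b4], b2] + [[[b1, b4], b2], b3]


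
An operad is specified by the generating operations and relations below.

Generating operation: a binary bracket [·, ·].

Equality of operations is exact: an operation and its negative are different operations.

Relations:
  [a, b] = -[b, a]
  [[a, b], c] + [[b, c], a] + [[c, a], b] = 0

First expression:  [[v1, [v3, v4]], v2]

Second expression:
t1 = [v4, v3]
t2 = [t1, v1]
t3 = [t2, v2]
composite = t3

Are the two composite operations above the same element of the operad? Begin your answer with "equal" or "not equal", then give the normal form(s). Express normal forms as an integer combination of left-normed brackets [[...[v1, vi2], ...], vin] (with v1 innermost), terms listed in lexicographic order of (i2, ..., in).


equal — both sides give [[[v1, v3], v4], v2] - [[[v1, v4], v3], v2]

The first expression, normalized: [[[v1, v3], v4], v2] - [[[v1, v4], v3], v2]
The second expression, normalized: [[[v1, v3], v4], v2] - [[[v1, v4], v3], v2]
Same normal form: equal.


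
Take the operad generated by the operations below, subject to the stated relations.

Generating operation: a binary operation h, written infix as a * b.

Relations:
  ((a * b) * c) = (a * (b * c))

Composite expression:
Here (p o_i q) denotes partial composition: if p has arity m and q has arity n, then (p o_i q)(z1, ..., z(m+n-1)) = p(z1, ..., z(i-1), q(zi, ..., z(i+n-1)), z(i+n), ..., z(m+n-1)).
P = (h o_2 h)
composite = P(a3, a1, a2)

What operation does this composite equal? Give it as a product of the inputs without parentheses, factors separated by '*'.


a3 * a1 * a2

Key point: h is associative — brackets drop, the a-order remains.
(a1 * a2) unparenthesizes to a1 * a2
(a3 * (a1 * a2)) unparenthesizes to a3 * a1 * a2


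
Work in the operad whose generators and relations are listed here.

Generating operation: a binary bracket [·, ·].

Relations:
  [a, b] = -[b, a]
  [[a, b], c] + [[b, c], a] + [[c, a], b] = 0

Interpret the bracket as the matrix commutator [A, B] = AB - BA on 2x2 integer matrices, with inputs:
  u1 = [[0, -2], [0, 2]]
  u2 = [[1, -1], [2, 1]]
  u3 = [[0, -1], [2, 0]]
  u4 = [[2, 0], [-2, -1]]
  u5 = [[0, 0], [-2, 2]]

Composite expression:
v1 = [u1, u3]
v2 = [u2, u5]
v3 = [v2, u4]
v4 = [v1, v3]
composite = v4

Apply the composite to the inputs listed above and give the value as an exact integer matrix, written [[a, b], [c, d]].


[[-32, -64], [0, 32]]

[u1, u3] = [[-4, 2], [4, 4]]
[u2, u5] = [[2, -2], [-4, -2]]
[[u2, u5], u4] = [[4, 6], [-4, -4]]
[[u1, u3], [[u2, u5], u4]] = [[-32, -64], [0, 32]]


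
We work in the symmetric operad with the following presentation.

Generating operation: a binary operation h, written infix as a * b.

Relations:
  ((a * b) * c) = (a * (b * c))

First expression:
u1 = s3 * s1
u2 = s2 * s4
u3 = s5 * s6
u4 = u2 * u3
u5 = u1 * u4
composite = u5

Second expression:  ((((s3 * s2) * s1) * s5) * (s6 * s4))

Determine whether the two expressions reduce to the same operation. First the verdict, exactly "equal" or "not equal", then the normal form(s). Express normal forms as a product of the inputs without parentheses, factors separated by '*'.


The first expression reduces to s3 * s1 * s2 * s4 * s5 * s6
The second expression reduces to s3 * s2 * s1 * s5 * s6 * s4
Distinct normal forms: not equal.

not equal; first: s3 * s1 * s2 * s4 * s5 * s6; second: s3 * s2 * s1 * s5 * s6 * s4


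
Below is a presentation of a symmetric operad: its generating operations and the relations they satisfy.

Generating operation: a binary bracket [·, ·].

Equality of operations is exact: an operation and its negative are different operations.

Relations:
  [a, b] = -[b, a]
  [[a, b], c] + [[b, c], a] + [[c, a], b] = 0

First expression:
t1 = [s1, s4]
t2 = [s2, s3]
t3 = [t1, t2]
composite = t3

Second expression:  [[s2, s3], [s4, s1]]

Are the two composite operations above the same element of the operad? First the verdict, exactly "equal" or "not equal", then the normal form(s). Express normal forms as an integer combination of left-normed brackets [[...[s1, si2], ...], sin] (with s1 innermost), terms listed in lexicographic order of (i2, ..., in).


Normal form of the first expression: [[[s1, s4], s2], s3] - [[[s1, s4], s3], s2]
Normal form of the second expression: [[[s1, s4], s2], s3] - [[[s1, s4], s3], s2]
Identical normal forms: equal.

equal — both sides give [[[s1, s4], s2], s3] - [[[s1, s4], s3], s2]


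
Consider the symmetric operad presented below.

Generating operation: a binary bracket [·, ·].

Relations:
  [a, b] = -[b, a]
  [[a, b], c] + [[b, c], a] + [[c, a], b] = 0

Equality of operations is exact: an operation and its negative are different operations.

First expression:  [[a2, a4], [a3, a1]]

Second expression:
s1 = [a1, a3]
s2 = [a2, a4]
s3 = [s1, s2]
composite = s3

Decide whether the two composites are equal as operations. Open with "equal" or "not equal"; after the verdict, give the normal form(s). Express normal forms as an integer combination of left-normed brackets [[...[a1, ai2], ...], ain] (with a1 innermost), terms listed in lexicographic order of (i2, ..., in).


equal — both sides give [[[a1, a3], a2], a4] - [[[a1, a3], a4], a2]

Normal form of the first expression: [[[a1, a3], a2], a4] - [[[a1, a3], a4], a2]
Normal form of the second expression: [[[a1, a3], a2], a4] - [[[a1, a3], a4], a2]
Same normal form: equal.


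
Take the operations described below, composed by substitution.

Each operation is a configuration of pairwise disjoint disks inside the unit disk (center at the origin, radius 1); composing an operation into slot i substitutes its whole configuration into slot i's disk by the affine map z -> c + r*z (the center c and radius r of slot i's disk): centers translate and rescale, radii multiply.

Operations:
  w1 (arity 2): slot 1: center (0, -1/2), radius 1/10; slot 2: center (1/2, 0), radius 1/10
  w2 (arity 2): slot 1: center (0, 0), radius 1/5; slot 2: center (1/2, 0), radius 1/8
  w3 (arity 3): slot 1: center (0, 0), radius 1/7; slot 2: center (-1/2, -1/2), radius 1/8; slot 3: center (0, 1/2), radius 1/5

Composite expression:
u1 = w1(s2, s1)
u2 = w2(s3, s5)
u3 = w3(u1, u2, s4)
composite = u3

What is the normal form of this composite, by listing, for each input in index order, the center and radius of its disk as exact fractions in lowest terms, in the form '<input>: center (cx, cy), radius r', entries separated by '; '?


Follow each s-input down from w3: c' goes to c + r*c', radius to r*r'.
input s2: composing its 2 substitution steps yields center (0, -1/14), radius 1/70
input s1: composing its 2 substitution steps yields center (1/14, 0), radius 1/70
input s3: composing its 2 substitution steps yields center (-1/2, -1/2), radius 1/40
input s5: composing its 2 substitution steps yields center (-7/16, -1/2), radius 1/64
input s4: composing its 1 substitution step yields center (0, 1/2), radius 1/5

s1: center (1/14, 0), radius 1/70; s2: center (0, -1/14), radius 1/70; s3: center (-1/2, -1/2), radius 1/40; s4: center (0, 1/2), radius 1/5; s5: center (-7/16, -1/2), radius 1/64


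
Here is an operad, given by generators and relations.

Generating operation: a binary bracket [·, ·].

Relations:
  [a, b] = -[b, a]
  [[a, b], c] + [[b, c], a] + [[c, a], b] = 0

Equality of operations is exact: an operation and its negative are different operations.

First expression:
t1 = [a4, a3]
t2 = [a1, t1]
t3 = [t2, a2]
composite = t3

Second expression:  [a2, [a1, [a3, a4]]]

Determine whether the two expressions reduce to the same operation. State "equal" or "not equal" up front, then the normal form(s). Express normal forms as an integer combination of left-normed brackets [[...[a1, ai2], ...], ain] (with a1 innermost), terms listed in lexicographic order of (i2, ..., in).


equal; the common form is -[[[a1, a3], a4], a2] + [[[a1, a4], a3], a2]


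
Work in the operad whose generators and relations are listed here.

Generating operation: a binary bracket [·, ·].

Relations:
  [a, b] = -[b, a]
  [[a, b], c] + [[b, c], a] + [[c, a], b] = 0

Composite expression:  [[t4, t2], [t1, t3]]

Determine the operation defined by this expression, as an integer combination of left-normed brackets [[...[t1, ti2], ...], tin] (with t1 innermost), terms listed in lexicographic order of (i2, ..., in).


A multilinear Lie element is pinned by t1-initial words (t1 innermost).
Composite bracket: [[t4, t2], [t1, t3]]
The bracket unfolds into 8 signed words via [a, b] = ab - ba (2^3 = 8).
Only words starting with t1 matter:
  sign of t1t3t2t4 is +1, so it contributes +[[[t1, t3], t2], t4]
  sign of t1t3t4t2 is -1, so it contributes -[[[t1, t3], t4], t2]

[[[t1, t3], t2], t4] - [[[t1, t3], t4], t2]


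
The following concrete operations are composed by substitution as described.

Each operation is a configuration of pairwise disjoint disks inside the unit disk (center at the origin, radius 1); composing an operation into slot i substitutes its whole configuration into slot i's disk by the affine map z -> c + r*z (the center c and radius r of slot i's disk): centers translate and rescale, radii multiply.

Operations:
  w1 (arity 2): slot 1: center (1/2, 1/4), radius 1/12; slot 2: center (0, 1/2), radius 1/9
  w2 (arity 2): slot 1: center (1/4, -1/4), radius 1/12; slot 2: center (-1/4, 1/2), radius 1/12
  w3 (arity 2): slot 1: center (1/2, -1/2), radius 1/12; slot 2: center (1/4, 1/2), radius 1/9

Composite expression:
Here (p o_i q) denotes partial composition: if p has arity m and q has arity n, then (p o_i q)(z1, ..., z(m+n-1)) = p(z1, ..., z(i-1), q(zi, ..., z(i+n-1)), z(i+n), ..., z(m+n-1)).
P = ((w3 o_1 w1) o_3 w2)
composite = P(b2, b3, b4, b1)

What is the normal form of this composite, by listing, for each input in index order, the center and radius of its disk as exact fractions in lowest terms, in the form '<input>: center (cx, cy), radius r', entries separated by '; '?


b1: center (2/9, 5/9), radius 1/108; b2: center (13/24, -23/48), radius 1/144; b3: center (1/2, -11/24), radius 1/108; b4: center (5/18, 17/36), radius 1/108

Affine substitution under w3: radii multiply and b-centers shift.
tracing b2 down its 2-map path: center (13/24, -23/48), radius 1/144
tracing b3 down its 2-map path: center (1/2, -11/24), radius 1/108
tracing b4 down its 2-map path: center (5/18, 17/36), radius 1/108
tracing b1 down its 2-map path: center (2/9, 5/9), radius 1/108


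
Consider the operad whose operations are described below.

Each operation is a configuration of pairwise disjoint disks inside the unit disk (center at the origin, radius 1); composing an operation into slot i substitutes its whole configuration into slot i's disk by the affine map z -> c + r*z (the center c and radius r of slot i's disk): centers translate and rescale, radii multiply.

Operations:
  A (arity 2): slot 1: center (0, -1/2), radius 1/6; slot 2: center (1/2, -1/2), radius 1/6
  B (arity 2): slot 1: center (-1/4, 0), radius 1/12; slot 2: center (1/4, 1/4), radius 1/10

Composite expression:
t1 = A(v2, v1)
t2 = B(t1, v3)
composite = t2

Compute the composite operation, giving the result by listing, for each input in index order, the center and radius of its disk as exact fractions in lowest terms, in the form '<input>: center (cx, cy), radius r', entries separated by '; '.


v1: center (-5/24, -1/24), radius 1/72; v2: center (-1/4, -1/24), radius 1/72; v3: center (1/4, 1/4), radius 1/10


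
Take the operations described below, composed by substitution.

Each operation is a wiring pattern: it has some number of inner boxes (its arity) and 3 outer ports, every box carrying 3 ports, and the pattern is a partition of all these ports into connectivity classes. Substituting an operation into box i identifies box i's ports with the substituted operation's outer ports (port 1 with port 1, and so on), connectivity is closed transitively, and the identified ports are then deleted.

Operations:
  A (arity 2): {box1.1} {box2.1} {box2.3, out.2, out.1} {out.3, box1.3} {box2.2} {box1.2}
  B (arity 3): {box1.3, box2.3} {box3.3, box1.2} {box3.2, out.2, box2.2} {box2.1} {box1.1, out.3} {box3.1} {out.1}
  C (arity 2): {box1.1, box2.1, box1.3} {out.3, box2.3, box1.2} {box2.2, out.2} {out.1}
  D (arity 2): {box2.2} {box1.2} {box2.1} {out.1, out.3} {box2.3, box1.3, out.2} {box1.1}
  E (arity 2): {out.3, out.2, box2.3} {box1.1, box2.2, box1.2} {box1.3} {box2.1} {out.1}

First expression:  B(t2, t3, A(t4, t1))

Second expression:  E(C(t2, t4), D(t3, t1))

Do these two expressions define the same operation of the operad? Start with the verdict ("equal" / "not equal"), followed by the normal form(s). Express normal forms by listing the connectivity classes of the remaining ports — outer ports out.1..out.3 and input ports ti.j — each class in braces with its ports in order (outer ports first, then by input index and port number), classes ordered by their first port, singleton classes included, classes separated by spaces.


The first composite normalizes to {out.1} {out.2, t1.3, t3.2} {out.3, t2.1} {t1.1} {t1.2} {t2.2, t4.3} {t2.3, t3.3} {t3.1} {t4.1} {t4.2}
The second composite normalizes to {out.1} {out.2, out.3} {t1.1} {t1.2} {t1.3, t3.3, t4.2} {t2.1, t2.3, t4.1} {t2.2, t4.3} {t3.1} {t3.2}
The forms do not match — not equal.

not equal; the first gives {out.1} {out.2, t1.3, t3.2} {out.3, t2.1} {t1.1} {t1.2} {t2.2, t4.3} {t2.3, t3.3} {t3.1} {t4.1} {t4.2} and the second {out.1} {out.2, out.3} {t1.1} {t1.2} {t1.3, t3.3, t4.2} {t2.1, t2.3, t4.1} {t2.2, t4.3} {t3.1} {t3.2}
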